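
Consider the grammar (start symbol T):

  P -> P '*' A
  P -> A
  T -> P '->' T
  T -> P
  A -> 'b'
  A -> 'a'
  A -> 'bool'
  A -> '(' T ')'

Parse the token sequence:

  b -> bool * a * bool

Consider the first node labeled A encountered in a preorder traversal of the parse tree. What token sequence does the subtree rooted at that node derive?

[T [P [A b]] -> [T [P [P [P [A bool]] * [A a]] * [A bool]]]]

b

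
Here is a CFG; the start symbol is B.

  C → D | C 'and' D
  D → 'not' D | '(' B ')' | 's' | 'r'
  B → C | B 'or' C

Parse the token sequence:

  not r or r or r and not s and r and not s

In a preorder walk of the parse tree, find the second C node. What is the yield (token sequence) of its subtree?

[B [B [B [C [D not [D r]]]] or [C [D r]]] or [C [C [C [C [D r]] and [D not [D s]]] and [D r]] and [D not [D s]]]]

r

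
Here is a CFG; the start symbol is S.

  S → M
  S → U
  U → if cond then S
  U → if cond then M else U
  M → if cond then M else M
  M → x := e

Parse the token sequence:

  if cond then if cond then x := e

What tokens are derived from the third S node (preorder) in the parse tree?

[S [U if cond then [S [U if cond then [S [M x := e]]]]]]

x := e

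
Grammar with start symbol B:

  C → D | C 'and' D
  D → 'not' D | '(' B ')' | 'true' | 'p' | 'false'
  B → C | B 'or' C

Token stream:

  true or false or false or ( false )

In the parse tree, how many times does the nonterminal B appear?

5

[B [B [B [B [C [D true]]] or [C [D false]]] or [C [D false]]] or [C [D ( [B [C [D false]]] )]]]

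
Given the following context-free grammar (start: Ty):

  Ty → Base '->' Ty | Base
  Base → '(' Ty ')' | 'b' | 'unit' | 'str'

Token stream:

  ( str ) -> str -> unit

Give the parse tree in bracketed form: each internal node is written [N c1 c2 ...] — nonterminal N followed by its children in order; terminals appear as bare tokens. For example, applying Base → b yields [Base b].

[Ty [Base ( [Ty [Base str]] )] -> [Ty [Base str] -> [Ty [Base unit]]]]

Ty
Base -> Ty
( Ty ) -> Ty
( Base ) -> Ty
( str ) -> Ty
( str ) -> Base -> Ty
( str ) -> str -> Ty
( str ) -> str -> Base
( str ) -> str -> unit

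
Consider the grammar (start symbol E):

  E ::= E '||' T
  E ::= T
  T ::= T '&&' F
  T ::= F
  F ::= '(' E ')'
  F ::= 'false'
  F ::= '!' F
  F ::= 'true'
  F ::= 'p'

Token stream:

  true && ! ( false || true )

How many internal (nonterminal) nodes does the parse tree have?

[E [T [T [F true]] && [F ! [F ( [E [E [T [F false]]] || [T [F true]]] )]]]]

12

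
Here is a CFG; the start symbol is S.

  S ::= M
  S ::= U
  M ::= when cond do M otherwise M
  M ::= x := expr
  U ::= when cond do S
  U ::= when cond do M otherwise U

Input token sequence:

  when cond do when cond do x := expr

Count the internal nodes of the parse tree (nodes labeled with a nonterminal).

[S [U when cond do [S [U when cond do [S [M x := expr]]]]]]

6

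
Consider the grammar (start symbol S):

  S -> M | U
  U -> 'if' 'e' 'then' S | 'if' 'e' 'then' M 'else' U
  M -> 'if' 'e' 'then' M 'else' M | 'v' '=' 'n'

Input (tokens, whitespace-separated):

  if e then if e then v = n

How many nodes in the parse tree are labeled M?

[S [U if e then [S [U if e then [S [M v = n]]]]]]

1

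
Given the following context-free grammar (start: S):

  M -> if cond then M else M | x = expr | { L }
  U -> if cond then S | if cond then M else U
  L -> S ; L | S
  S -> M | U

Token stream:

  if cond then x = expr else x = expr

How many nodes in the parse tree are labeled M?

[S [M if cond then [M x = expr] else [M x = expr]]]

3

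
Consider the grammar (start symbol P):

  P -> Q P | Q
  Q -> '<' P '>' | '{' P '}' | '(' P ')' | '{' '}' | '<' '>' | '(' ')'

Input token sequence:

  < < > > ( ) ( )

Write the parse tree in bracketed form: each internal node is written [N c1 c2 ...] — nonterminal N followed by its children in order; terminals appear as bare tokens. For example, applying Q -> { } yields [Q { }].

P
Q P
< P > P
< Q > P
< < > > P
< < > > Q P
< < > > ( ) P
< < > > ( ) Q
< < > > ( ) ( )

[P [Q < [P [Q < >]] >] [P [Q ( )] [P [Q ( )]]]]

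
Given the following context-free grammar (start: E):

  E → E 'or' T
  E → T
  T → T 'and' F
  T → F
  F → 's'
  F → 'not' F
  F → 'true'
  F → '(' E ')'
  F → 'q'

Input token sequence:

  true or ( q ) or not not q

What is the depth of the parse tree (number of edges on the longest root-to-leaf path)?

[E [E [E [T [F true]]] or [T [F ( [E [T [F q]]] )]]] or [T [F not [F not [F q]]]]]

7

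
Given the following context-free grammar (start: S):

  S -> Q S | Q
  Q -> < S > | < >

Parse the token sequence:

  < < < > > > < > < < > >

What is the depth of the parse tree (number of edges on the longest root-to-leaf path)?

6

[S [Q < [S [Q < [S [Q < >]] >]] >] [S [Q < >] [S [Q < [S [Q < >]] >]]]]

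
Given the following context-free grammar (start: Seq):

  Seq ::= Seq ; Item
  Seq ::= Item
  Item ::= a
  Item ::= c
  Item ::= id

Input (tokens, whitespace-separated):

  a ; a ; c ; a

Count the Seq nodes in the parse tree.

4

[Seq [Seq [Seq [Seq [Item a]] ; [Item a]] ; [Item c]] ; [Item a]]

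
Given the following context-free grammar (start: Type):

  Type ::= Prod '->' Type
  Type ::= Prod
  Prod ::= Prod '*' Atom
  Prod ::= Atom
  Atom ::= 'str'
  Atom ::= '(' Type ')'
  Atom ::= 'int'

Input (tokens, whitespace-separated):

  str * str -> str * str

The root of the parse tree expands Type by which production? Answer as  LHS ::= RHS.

[Type [Prod [Prod [Atom str]] * [Atom str]] -> [Type [Prod [Prod [Atom str]] * [Atom str]]]]

Type ::= Prod '->' Type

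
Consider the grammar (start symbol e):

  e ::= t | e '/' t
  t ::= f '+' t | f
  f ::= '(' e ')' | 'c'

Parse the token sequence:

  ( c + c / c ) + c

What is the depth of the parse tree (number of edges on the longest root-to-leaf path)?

[e [t [f ( [e [e [t [f c] + [t [f c]]]] / [t [f c]]] )] + [t [f c]]]]

8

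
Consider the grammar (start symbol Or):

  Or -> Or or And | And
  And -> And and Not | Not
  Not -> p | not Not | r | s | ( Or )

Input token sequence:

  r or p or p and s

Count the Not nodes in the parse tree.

[Or [Or [Or [And [Not r]]] or [And [Not p]]] or [And [And [Not p]] and [Not s]]]

4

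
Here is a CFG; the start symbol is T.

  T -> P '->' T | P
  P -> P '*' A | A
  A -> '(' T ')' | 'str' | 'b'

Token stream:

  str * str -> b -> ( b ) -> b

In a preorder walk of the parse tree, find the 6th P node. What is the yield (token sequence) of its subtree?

[T [P [P [A str]] * [A str]] -> [T [P [A b]] -> [T [P [A ( [T [P [A b]]] )]] -> [T [P [A b]]]]]]

b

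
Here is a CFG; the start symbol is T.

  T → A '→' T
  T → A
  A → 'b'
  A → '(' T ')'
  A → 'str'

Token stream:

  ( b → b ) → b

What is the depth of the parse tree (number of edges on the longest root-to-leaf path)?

[T [A ( [T [A b] → [T [A b]]] )] → [T [A b]]]

5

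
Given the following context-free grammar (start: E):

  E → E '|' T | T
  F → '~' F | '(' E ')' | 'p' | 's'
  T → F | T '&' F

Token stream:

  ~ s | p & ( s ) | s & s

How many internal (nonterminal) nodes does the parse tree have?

[E [E [E [T [F ~ [F s]]]] | [T [T [F p]] & [F ( [E [T [F s]]] )]]] | [T [T [F s]] & [F s]]]

17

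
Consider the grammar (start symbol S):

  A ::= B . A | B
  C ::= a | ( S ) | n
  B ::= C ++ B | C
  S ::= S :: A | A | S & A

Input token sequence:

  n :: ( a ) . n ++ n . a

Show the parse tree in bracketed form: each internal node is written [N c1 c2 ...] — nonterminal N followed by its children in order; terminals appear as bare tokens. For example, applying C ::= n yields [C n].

S
S :: A
A :: A
B :: A
C :: A
n :: A
n :: B . A
n :: C . A
n :: ( S ) . A
n :: ( A ) . A
n :: ( B ) . A
n :: ( C ) . A
n :: ( a ) . A
n :: ( a ) . B . A
n :: ( a ) . C ++ B . A
n :: ( a ) . n ++ B . A
n :: ( a ) . n ++ C . A
n :: ( a ) . n ++ n . A
n :: ( a ) . n ++ n . B
n :: ( a ) . n ++ n . C
n :: ( a ) . n ++ n . a

[S [S [A [B [C n]]]] :: [A [B [C ( [S [A [B [C a]]]] )]] . [A [B [C n] ++ [B [C n]]] . [A [B [C a]]]]]]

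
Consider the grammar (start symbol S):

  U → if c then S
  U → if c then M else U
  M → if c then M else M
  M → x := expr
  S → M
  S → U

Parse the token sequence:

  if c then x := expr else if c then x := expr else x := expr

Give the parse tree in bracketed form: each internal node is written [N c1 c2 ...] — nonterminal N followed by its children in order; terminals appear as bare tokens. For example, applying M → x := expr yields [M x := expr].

[S [M if c then [M x := expr] else [M if c then [M x := expr] else [M x := expr]]]]

S
M
if c then M else M
if c then x := expr else M
if c then x := expr else if c then M else M
if c then x := expr else if c then x := expr else M
if c then x := expr else if c then x := expr else x := expr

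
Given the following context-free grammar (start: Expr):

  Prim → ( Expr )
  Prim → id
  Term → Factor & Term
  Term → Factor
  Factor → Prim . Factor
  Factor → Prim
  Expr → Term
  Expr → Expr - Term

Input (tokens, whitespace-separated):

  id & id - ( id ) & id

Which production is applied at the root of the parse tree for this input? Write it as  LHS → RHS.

Expr → Expr - Term

[Expr [Expr [Term [Factor [Prim id]] & [Term [Factor [Prim id]]]]] - [Term [Factor [Prim ( [Expr [Term [Factor [Prim id]]]] )]] & [Term [Factor [Prim id]]]]]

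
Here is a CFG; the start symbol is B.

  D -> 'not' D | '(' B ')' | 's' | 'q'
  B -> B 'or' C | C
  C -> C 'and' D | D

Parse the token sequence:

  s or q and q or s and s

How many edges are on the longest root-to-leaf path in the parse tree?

5

[B [B [B [C [D s]]] or [C [C [D q]] and [D q]]] or [C [C [D s]] and [D s]]]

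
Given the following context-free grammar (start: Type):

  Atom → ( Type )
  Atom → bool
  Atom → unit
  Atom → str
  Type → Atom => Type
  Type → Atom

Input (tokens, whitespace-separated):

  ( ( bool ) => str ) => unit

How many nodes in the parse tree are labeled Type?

[Type [Atom ( [Type [Atom ( [Type [Atom bool]] )] => [Type [Atom str]]] )] => [Type [Atom unit]]]

5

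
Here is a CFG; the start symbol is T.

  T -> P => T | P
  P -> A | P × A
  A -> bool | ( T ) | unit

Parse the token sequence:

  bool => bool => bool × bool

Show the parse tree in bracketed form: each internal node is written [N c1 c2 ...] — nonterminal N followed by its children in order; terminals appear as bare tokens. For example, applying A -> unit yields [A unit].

T
P => T
A => T
bool => T
bool => P => T
bool => A => T
bool => bool => T
bool => bool => P
bool => bool => P × A
bool => bool => A × A
bool => bool => bool × A
bool => bool => bool × bool

[T [P [A bool]] => [T [P [A bool]] => [T [P [P [A bool]] × [A bool]]]]]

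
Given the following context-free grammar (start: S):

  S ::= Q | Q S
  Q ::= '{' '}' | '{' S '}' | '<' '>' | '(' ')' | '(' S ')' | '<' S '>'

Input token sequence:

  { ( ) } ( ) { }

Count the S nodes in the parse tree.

[S [Q { [S [Q ( )]] }] [S [Q ( )] [S [Q { }]]]]

4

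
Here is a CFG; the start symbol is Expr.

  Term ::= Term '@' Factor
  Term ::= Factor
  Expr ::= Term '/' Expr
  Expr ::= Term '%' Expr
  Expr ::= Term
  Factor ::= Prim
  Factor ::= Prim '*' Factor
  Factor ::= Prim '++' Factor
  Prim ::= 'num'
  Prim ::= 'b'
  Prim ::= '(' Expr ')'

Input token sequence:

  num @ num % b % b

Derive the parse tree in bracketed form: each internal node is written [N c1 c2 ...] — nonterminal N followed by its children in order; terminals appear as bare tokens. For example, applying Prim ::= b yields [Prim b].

[Expr [Term [Term [Factor [Prim num]]] @ [Factor [Prim num]]] % [Expr [Term [Factor [Prim b]]] % [Expr [Term [Factor [Prim b]]]]]]

Expr
Term % Expr
Term @ Factor % Expr
Factor @ Factor % Expr
Prim @ Factor % Expr
num @ Factor % Expr
num @ Prim % Expr
num @ num % Expr
num @ num % Term % Expr
num @ num % Factor % Expr
num @ num % Prim % Expr
num @ num % b % Expr
num @ num % b % Term
num @ num % b % Factor
num @ num % b % Prim
num @ num % b % b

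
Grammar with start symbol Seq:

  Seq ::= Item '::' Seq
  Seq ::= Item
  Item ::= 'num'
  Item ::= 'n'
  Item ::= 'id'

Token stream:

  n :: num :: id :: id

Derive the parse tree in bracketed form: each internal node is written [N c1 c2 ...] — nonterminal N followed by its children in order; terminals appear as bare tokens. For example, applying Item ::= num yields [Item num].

Seq
Item :: Seq
n :: Seq
n :: Item :: Seq
n :: num :: Seq
n :: num :: Item :: Seq
n :: num :: id :: Seq
n :: num :: id :: Item
n :: num :: id :: id

[Seq [Item n] :: [Seq [Item num] :: [Seq [Item id] :: [Seq [Item id]]]]]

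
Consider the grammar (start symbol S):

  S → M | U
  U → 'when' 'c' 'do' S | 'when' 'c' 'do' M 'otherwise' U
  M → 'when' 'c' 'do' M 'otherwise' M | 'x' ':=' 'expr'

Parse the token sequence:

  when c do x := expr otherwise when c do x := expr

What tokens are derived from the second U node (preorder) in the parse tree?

[S [U when c do [M x := expr] otherwise [U when c do [S [M x := expr]]]]]

when c do x := expr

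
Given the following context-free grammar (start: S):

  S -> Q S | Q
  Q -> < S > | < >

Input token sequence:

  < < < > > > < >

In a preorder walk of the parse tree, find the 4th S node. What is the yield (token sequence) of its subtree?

< >

[S [Q < [S [Q < [S [Q < >]] >]] >] [S [Q < >]]]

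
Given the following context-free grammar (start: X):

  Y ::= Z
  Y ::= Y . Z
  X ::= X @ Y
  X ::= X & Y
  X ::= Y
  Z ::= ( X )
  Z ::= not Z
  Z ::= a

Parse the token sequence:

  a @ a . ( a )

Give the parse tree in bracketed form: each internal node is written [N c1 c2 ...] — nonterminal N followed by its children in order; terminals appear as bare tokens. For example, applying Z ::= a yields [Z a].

[X [X [Y [Z a]]] @ [Y [Y [Z a]] . [Z ( [X [Y [Z a]]] )]]]

X
X @ Y
Y @ Y
Z @ Y
a @ Y
a @ Y . Z
a @ Z . Z
a @ a . Z
a @ a . ( X )
a @ a . ( Y )
a @ a . ( Z )
a @ a . ( a )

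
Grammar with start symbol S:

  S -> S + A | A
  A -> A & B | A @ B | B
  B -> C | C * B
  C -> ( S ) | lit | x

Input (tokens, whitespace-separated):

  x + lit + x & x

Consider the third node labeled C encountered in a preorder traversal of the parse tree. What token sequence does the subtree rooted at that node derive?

x

[S [S [S [A [B [C x]]]] + [A [B [C lit]]]] + [A [A [B [C x]]] & [B [C x]]]]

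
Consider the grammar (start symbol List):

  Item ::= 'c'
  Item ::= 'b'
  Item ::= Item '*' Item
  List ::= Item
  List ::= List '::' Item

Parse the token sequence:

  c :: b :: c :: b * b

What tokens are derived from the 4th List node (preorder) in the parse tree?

[List [List [List [List [Item c]] :: [Item b]] :: [Item c]] :: [Item [Item b] * [Item b]]]

c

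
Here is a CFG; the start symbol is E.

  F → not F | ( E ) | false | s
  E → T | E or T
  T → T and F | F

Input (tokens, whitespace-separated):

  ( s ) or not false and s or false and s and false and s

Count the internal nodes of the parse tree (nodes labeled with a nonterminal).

[E [E [E [T [F ( [E [T [F s]]] )]]] or [T [T [F not [F false]]] and [F s]]] or [T [T [T [T [F false]] and [F s]] and [F false]] and [F s]]]

21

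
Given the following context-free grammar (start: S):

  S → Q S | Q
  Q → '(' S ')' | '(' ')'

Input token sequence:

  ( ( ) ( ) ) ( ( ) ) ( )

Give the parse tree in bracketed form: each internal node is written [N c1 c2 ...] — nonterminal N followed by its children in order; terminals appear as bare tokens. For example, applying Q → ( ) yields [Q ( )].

S
Q S
( S ) S
( Q S ) S
( ( ) S ) S
( ( ) Q ) S
( ( ) ( ) ) S
( ( ) ( ) ) Q S
( ( ) ( ) ) ( S ) S
( ( ) ( ) ) ( Q ) S
( ( ) ( ) ) ( ( ) ) S
( ( ) ( ) ) ( ( ) ) Q
( ( ) ( ) ) ( ( ) ) ( )

[S [Q ( [S [Q ( )] [S [Q ( )]]] )] [S [Q ( [S [Q ( )]] )] [S [Q ( )]]]]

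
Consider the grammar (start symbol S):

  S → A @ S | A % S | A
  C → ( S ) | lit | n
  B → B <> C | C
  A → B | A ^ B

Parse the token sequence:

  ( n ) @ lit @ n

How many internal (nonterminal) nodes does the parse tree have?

16

[S [A [B [C ( [S [A [B [C n]]]] )]]] @ [S [A [B [C lit]]] @ [S [A [B [C n]]]]]]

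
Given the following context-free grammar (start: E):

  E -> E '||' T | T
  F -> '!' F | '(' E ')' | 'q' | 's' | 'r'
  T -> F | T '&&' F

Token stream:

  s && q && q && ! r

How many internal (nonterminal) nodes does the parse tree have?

10

[E [T [T [T [T [F s]] && [F q]] && [F q]] && [F ! [F r]]]]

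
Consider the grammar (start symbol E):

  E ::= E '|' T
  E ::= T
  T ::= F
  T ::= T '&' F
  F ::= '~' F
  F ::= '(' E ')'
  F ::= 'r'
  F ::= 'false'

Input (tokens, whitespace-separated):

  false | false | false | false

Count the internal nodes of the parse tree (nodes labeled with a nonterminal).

12

[E [E [E [E [T [F false]]] | [T [F false]]] | [T [F false]]] | [T [F false]]]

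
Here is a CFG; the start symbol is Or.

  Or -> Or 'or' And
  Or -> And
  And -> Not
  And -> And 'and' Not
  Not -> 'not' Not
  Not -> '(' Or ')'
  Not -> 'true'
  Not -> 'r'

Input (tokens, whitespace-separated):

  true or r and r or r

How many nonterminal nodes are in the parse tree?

11

[Or [Or [Or [And [Not true]]] or [And [And [Not r]] and [Not r]]] or [And [Not r]]]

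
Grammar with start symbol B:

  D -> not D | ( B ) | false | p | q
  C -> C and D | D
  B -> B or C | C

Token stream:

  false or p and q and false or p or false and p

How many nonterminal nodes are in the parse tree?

18

[B [B [B [B [C [D false]]] or [C [C [C [D p]] and [D q]] and [D false]]] or [C [D p]]] or [C [C [D false]] and [D p]]]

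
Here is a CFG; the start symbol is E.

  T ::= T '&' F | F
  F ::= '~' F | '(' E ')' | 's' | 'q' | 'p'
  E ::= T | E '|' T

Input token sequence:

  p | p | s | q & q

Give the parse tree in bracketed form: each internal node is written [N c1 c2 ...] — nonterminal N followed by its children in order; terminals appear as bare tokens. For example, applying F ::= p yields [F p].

E
E | T
E | T | T
E | T | T | T
T | T | T | T
F | T | T | T
p | T | T | T
p | F | T | T
p | p | T | T
p | p | F | T
p | p | s | T
p | p | s | T & F
p | p | s | F & F
p | p | s | q & F
p | p | s | q & q

[E [E [E [E [T [F p]]] | [T [F p]]] | [T [F s]]] | [T [T [F q]] & [F q]]]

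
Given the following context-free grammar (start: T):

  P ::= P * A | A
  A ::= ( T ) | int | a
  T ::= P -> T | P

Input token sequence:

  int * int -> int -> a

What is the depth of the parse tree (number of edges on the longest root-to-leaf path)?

[T [P [P [A int]] * [A int]] -> [T [P [A int]] -> [T [P [A a]]]]]

5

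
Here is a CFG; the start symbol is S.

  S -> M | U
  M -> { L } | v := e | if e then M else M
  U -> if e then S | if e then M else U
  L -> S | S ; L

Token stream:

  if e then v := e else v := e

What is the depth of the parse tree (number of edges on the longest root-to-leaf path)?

3

[S [M if e then [M v := e] else [M v := e]]]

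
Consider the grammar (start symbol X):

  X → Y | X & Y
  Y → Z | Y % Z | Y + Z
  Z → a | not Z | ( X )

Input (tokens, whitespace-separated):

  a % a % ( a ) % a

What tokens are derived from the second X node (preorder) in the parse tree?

a

[X [Y [Y [Y [Y [Z a]] % [Z a]] % [Z ( [X [Y [Z a]]] )]] % [Z a]]]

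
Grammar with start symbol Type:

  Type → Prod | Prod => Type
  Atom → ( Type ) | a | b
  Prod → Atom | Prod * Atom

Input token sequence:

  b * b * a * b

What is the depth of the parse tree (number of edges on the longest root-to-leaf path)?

6

[Type [Prod [Prod [Prod [Prod [Atom b]] * [Atom b]] * [Atom a]] * [Atom b]]]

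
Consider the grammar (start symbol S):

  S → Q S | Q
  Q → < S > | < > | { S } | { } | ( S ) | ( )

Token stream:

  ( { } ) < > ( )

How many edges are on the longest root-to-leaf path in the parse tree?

[S [Q ( [S [Q { }]] )] [S [Q < >] [S [Q ( )]]]]

4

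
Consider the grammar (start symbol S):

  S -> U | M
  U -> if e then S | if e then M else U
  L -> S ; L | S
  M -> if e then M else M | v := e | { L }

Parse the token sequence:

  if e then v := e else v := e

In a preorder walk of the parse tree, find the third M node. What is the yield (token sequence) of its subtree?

v := e

[S [M if e then [M v := e] else [M v := e]]]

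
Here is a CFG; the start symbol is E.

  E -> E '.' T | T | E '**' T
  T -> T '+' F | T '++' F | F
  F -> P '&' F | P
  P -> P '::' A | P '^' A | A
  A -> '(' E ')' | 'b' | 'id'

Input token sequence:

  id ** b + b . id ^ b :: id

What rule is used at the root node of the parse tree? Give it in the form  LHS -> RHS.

E -> E '.' T

[E [E [E [T [F [P [A id]]]]] ** [T [T [F [P [A b]]]] + [F [P [A b]]]]] . [T [F [P [P [P [A id]] ^ [A b]] :: [A id]]]]]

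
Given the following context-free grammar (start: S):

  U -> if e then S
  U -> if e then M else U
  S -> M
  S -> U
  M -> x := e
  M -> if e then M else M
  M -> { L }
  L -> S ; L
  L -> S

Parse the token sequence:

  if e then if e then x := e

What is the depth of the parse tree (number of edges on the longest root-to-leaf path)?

[S [U if e then [S [U if e then [S [M x := e]]]]]]

6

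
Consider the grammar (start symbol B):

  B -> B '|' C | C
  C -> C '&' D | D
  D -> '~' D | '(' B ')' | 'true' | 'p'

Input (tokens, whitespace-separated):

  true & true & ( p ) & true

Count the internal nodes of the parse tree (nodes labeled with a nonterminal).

[B [C [C [C [C [D true]] & [D true]] & [D ( [B [C [D p]]] )]] & [D true]]]

12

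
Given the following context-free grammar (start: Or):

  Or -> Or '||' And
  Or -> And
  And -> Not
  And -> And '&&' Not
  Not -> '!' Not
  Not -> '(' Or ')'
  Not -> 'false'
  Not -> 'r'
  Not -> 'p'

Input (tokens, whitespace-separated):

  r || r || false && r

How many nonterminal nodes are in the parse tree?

11

[Or [Or [Or [And [Not r]]] || [And [Not r]]] || [And [And [Not false]] && [Not r]]]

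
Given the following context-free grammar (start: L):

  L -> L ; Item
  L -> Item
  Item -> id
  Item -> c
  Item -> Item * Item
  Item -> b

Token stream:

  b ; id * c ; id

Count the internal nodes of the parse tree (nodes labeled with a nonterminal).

[L [L [L [Item b]] ; [Item [Item id] * [Item c]]] ; [Item id]]

8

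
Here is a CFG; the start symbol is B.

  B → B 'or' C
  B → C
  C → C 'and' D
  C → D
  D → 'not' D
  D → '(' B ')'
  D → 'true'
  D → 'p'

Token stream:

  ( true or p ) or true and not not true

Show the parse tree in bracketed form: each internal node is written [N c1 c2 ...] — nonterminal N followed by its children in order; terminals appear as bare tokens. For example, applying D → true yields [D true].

B
B or C
C or C
D or C
( B ) or C
( B or C ) or C
( C or C ) or C
( D or C ) or C
( true or C ) or C
( true or D ) or C
( true or p ) or C
( true or p ) or C and D
( true or p ) or D and D
( true or p ) or true and D
( true or p ) or true and not D
( true or p ) or true and not not D
( true or p ) or true and not not true

[B [B [C [D ( [B [B [C [D true]]] or [C [D p]]] )]]] or [C [C [D true]] and [D not [D not [D true]]]]]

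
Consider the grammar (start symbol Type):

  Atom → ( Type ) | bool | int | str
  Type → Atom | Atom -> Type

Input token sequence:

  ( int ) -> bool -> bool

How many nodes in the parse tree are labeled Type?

[Type [Atom ( [Type [Atom int]] )] -> [Type [Atom bool] -> [Type [Atom bool]]]]

4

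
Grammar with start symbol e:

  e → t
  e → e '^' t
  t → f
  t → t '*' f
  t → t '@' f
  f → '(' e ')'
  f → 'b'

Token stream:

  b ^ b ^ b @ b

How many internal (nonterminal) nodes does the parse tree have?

[e [e [e [t [f b]]] ^ [t [f b]]] ^ [t [t [f b]] @ [f b]]]

11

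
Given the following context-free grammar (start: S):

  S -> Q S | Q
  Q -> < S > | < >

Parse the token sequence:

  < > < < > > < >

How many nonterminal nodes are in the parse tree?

[S [Q < >] [S [Q < [S [Q < >]] >] [S [Q < >]]]]

8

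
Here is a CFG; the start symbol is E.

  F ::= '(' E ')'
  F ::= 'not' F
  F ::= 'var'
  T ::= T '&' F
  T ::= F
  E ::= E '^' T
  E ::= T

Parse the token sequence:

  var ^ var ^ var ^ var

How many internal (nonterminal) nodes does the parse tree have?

12

[E [E [E [E [T [F var]]] ^ [T [F var]]] ^ [T [F var]]] ^ [T [F var]]]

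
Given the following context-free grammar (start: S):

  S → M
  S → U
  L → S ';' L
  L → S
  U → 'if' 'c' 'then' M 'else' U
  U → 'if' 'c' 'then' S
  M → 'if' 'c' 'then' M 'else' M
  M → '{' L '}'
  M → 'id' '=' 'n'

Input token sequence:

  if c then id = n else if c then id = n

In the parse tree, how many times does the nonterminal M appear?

[S [U if c then [M id = n] else [U if c then [S [M id = n]]]]]

2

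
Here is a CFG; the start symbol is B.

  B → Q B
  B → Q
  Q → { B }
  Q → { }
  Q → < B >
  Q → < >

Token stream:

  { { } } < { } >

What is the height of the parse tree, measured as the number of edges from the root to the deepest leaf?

[B [Q { [B [Q { }]] }] [B [Q < [B [Q { }]] >]]]

5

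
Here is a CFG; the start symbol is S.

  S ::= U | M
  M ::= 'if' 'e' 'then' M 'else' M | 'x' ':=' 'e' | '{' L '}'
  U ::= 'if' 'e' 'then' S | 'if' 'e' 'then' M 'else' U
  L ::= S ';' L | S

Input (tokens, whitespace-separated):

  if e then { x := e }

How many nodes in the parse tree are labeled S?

[S [U if e then [S [M { [L [S [M x := e]]] }]]]]

3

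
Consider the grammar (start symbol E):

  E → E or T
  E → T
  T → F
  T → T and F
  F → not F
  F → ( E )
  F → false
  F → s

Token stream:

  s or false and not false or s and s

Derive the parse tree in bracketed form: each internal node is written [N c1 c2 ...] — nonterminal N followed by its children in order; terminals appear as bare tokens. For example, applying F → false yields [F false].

E
E or T
E or T or T
T or T or T
F or T or T
s or T or T
s or T and F or T
s or F and F or T
s or false and F or T
s or false and not F or T
s or false and not false or T
s or false and not false or T and F
s or false and not false or F and F
s or false and not false or s and F
s or false and not false or s and s

[E [E [E [T [F s]]] or [T [T [F false]] and [F not [F false]]]] or [T [T [F s]] and [F s]]]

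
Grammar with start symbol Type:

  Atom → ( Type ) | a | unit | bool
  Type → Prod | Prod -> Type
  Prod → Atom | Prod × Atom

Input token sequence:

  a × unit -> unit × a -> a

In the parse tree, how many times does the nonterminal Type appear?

3

[Type [Prod [Prod [Atom a]] × [Atom unit]] -> [Type [Prod [Prod [Atom unit]] × [Atom a]] -> [Type [Prod [Atom a]]]]]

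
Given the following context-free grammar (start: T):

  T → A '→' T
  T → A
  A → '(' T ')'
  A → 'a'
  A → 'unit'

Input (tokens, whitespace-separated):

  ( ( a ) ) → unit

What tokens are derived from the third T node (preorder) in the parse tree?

[T [A ( [T [A ( [T [A a]] )]] )] → [T [A unit]]]

a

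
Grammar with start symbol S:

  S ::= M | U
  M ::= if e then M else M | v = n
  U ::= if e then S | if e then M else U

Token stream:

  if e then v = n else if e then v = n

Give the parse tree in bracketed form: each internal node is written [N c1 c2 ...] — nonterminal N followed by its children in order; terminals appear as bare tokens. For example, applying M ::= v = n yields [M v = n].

[S [U if e then [M v = n] else [U if e then [S [M v = n]]]]]

S
U
if e then M else U
if e then v = n else U
if e then v = n else if e then S
if e then v = n else if e then M
if e then v = n else if e then v = n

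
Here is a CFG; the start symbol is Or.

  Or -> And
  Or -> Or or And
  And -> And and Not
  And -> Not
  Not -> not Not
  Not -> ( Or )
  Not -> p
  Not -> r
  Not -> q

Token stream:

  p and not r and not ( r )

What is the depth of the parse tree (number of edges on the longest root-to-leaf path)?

7

[Or [And [And [And [Not p]] and [Not not [Not r]]] and [Not not [Not ( [Or [And [Not r]]] )]]]]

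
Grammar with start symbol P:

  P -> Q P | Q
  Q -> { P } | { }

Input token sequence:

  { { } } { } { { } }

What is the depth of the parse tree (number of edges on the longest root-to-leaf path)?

[P [Q { [P [Q { }]] }] [P [Q { }] [P [Q { [P [Q { }]] }]]]]

6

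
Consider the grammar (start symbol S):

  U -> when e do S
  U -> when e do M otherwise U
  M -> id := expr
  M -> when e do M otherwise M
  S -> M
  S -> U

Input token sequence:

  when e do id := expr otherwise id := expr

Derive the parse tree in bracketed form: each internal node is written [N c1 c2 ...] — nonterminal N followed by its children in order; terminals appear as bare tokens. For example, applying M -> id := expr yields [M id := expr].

[S [M when e do [M id := expr] otherwise [M id := expr]]]

S
M
when e do M otherwise M
when e do id := expr otherwise M
when e do id := expr otherwise id := expr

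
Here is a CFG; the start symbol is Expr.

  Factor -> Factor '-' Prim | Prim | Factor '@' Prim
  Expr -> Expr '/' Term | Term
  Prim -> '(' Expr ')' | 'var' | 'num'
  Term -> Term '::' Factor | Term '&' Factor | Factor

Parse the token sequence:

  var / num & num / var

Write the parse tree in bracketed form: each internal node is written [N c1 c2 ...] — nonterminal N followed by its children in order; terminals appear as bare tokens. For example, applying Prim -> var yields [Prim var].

[Expr [Expr [Expr [Term [Factor [Prim var]]]] / [Term [Term [Factor [Prim num]]] & [Factor [Prim num]]]] / [Term [Factor [Prim var]]]]

Expr
Expr / Term
Expr / Term / Term
Term / Term / Term
Factor / Term / Term
Prim / Term / Term
var / Term / Term
var / Term & Factor / Term
var / Factor & Factor / Term
var / Prim & Factor / Term
var / num & Factor / Term
var / num & Prim / Term
var / num & num / Term
var / num & num / Factor
var / num & num / Prim
var / num & num / var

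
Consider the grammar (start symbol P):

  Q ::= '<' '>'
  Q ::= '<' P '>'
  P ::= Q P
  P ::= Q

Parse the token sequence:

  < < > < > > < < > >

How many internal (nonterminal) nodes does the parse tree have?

10

[P [Q < [P [Q < >] [P [Q < >]]] >] [P [Q < [P [Q < >]] >]]]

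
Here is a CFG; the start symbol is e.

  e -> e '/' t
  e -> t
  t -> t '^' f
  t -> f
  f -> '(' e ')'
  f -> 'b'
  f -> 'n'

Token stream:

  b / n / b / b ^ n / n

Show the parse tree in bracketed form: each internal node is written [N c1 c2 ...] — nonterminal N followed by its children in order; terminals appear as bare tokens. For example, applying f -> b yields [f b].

e
e / t
e / t / t
e / t / t / t
e / t / t / t / t
t / t / t / t / t
f / t / t / t / t
b / t / t / t / t
b / f / t / t / t
b / n / t / t / t
b / n / f / t / t
b / n / b / t / t
b / n / b / t ^ f / t
b / n / b / f ^ f / t
b / n / b / b ^ f / t
b / n / b / b ^ n / t
b / n / b / b ^ n / f
b / n / b / b ^ n / n

[e [e [e [e [e [t [f b]]] / [t [f n]]] / [t [f b]]] / [t [t [f b]] ^ [f n]]] / [t [f n]]]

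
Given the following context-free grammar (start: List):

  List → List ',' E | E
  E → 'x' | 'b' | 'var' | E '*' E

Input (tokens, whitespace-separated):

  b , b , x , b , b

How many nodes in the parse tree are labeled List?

[List [List [List [List [List [E b]] , [E b]] , [E x]] , [E b]] , [E b]]

5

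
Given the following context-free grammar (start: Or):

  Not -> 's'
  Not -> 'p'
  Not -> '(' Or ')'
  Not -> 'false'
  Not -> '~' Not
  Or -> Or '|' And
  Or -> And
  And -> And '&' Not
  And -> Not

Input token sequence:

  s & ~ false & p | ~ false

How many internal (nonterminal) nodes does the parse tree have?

12

[Or [Or [And [And [And [Not s]] & [Not ~ [Not false]]] & [Not p]]] | [And [Not ~ [Not false]]]]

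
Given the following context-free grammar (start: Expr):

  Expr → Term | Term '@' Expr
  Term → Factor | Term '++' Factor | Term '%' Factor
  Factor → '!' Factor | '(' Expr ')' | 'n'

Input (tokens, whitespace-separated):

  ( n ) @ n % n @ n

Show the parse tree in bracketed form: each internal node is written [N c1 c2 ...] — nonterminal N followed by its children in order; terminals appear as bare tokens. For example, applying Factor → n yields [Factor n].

[Expr [Term [Factor ( [Expr [Term [Factor n]]] )]] @ [Expr [Term [Term [Factor n]] % [Factor n]] @ [Expr [Term [Factor n]]]]]

Expr
Term @ Expr
Factor @ Expr
( Expr ) @ Expr
( Term ) @ Expr
( Factor ) @ Expr
( n ) @ Expr
( n ) @ Term @ Expr
( n ) @ Term % Factor @ Expr
( n ) @ Factor % Factor @ Expr
( n ) @ n % Factor @ Expr
( n ) @ n % n @ Expr
( n ) @ n % n @ Term
( n ) @ n % n @ Factor
( n ) @ n % n @ n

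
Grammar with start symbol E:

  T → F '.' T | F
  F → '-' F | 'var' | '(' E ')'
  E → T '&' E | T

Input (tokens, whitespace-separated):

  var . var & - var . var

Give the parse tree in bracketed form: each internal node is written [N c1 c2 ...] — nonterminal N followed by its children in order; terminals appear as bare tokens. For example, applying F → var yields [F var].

[E [T [F var] . [T [F var]]] & [E [T [F - [F var]] . [T [F var]]]]]

E
T & E
F . T & E
var . T & E
var . F & E
var . var & E
var . var & T
var . var & F . T
var . var & - F . T
var . var & - var . T
var . var & - var . F
var . var & - var . var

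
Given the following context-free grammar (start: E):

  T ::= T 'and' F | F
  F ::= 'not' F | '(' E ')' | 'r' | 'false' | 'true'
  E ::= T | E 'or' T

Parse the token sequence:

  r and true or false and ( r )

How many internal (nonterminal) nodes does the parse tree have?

13

[E [E [T [T [F r]] and [F true]]] or [T [T [F false]] and [F ( [E [T [F r]]] )]]]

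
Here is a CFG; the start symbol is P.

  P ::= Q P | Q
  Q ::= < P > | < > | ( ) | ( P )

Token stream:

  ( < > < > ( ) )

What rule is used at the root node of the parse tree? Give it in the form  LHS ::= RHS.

P ::= Q

[P [Q ( [P [Q < >] [P [Q < >] [P [Q ( )]]]] )]]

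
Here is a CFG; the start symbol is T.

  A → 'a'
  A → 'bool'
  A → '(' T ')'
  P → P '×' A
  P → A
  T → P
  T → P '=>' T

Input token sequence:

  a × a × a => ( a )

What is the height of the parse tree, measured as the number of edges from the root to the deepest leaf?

[T [P [P [P [A a]] × [A a]] × [A a]] => [T [P [A ( [T [P [A a]]] )]]]]

7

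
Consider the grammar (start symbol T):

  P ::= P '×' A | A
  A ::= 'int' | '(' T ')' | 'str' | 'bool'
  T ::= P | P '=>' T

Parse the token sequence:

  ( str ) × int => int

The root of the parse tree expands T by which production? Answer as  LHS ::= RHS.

[T [P [P [A ( [T [P [A str]]] )]] × [A int]] => [T [P [A int]]]]

T ::= P '=>' T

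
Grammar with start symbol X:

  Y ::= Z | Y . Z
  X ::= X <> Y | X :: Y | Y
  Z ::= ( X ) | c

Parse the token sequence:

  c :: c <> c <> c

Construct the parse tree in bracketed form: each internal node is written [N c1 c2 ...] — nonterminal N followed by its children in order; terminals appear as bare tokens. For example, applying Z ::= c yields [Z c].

[X [X [X [X [Y [Z c]]] :: [Y [Z c]]] <> [Y [Z c]]] <> [Y [Z c]]]

X
X <> Y
X <> Y <> Y
X :: Y <> Y <> Y
Y :: Y <> Y <> Y
Z :: Y <> Y <> Y
c :: Y <> Y <> Y
c :: Z <> Y <> Y
c :: c <> Y <> Y
c :: c <> Z <> Y
c :: c <> c <> Y
c :: c <> c <> Z
c :: c <> c <> c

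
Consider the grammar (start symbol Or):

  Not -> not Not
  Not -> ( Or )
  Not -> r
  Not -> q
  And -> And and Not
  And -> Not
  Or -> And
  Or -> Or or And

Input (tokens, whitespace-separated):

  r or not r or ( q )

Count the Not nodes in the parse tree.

5

[Or [Or [Or [And [Not r]]] or [And [Not not [Not r]]]] or [And [Not ( [Or [And [Not q]]] )]]]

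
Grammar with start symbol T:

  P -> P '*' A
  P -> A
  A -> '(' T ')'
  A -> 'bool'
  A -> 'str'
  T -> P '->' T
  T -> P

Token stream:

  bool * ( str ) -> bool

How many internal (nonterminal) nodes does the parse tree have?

[T [P [P [A bool]] * [A ( [T [P [A str]]] )]] -> [T [P [A bool]]]]

11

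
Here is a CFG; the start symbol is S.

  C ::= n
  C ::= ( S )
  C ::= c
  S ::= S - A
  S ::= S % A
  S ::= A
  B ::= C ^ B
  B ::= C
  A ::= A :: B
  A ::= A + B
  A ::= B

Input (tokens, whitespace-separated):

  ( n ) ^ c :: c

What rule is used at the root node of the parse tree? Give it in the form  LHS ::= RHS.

S ::= A

[S [A [A [B [C ( [S [A [B [C n]]]] )] ^ [B [C c]]]] :: [B [C c]]]]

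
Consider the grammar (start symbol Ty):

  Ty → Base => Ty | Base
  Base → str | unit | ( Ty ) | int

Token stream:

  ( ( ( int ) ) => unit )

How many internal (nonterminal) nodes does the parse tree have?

10

[Ty [Base ( [Ty [Base ( [Ty [Base ( [Ty [Base int]] )]] )] => [Ty [Base unit]]] )]]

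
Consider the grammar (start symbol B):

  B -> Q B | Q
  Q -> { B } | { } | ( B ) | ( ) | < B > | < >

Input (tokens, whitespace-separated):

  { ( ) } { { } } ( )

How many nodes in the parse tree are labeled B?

5

[B [Q { [B [Q ( )]] }] [B [Q { [B [Q { }]] }] [B [Q ( )]]]]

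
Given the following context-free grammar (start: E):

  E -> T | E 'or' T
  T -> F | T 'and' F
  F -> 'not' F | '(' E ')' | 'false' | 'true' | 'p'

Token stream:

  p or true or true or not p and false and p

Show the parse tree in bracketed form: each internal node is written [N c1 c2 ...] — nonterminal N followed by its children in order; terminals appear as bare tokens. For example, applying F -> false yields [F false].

[E [E [E [E [T [F p]]] or [T [F true]]] or [T [F true]]] or [T [T [T [F not [F p]]] and [F false]] and [F p]]]

E
E or T
E or T or T
E or T or T or T
T or T or T or T
F or T or T or T
p or T or T or T
p or F or T or T
p or true or T or T
p or true or F or T
p or true or true or T
p or true or true or T and F
p or true or true or T and F and F
p or true or true or F and F and F
p or true or true or not F and F and F
p or true or true or not p and F and F
p or true or true or not p and false and F
p or true or true or not p and false and p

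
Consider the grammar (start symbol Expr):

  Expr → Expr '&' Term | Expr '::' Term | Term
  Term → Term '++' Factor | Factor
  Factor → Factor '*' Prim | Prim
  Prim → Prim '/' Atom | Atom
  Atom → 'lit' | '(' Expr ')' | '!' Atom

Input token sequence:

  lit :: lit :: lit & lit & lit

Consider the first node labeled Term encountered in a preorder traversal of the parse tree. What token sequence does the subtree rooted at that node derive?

lit

[Expr [Expr [Expr [Expr [Expr [Term [Factor [Prim [Atom lit]]]]] :: [Term [Factor [Prim [Atom lit]]]]] :: [Term [Factor [Prim [Atom lit]]]]] & [Term [Factor [Prim [Atom lit]]]]] & [Term [Factor [Prim [Atom lit]]]]]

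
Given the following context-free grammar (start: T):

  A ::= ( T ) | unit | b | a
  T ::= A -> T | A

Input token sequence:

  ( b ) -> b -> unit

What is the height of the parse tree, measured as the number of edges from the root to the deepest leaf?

4

[T [A ( [T [A b]] )] -> [T [A b] -> [T [A unit]]]]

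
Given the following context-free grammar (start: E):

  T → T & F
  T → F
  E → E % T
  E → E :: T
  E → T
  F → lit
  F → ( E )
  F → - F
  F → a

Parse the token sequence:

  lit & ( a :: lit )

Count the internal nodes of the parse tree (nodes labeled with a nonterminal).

[E [T [T [F lit]] & [F ( [E [E [T [F a]]] :: [T [F lit]]] )]]]

11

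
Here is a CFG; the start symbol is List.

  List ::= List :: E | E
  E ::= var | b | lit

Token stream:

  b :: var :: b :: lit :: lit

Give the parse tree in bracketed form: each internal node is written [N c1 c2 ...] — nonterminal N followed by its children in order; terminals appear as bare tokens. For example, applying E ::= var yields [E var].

[List [List [List [List [List [E b]] :: [E var]] :: [E b]] :: [E lit]] :: [E lit]]

List
List :: E
List :: E :: E
List :: E :: E :: E
List :: E :: E :: E :: E
E :: E :: E :: E :: E
b :: E :: E :: E :: E
b :: var :: E :: E :: E
b :: var :: b :: E :: E
b :: var :: b :: lit :: E
b :: var :: b :: lit :: lit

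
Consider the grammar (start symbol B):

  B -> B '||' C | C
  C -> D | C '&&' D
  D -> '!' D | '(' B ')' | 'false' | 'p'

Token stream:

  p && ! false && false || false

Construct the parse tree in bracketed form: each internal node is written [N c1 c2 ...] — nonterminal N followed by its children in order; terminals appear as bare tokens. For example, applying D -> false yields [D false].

[B [B [C [C [C [D p]] && [D ! [D false]]] && [D false]]] || [C [D false]]]

B
B || C
C || C
C && D || C
C && D && D || C
D && D && D || C
p && D && D || C
p && ! D && D || C
p && ! false && D || C
p && ! false && false || C
p && ! false && false || D
p && ! false && false || false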